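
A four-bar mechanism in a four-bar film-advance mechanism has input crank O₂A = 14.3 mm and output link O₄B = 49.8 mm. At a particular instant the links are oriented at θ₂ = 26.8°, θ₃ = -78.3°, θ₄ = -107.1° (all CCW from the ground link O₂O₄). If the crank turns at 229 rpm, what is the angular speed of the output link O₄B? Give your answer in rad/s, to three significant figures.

ω₂ = 23.98 rad/s (from 229 rpm).
Differentiating the loop-closure r₂e^{iθ₂}+r₃e^{iθ₃}=r₁+r₄e^{iθ₄} gives r₂ω₂e^{iθ₂}+r₃ω₃e^{iθ₃}=r₄ω₄e^{iθ₄}.
Eliminating the other unknown: ω₄ = r₂ω₂ sin(θ₂−θ₃) / [r₄ sin(θ₄−θ₃)].
Numerator sine = +0.96547; denominator sine = -0.48175.
Result = 0.0143·23.98·(+0.96547) / (0.0498·(-0.48175)) = -13.8 rad/s; magnitude 13.8 rad/s.

13.8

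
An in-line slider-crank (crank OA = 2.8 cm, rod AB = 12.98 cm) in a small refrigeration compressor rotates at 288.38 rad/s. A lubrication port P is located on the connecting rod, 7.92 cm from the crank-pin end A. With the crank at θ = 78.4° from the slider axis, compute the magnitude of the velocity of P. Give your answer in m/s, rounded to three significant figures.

8.15

ω = 288.4 rad/s.  Crank-pin speed |V_A| = rω = 8.0746 m/s, perpendicular to OA.
Rod angle: sinφ = −(r/L) sinθ ⇒ φ = -12.199°; ω_rod = −rω cosθ/√(L²−r²sin²θ) = -12.798 rad/s.
V_P = V_A + ω_rod × AP, with AP = 0.0792 m along the rod.
Components: V_Px = −rω sinθ − a·ω_rod·sinφ = -8.1239 m/s;  V_Py = rω cosθ + a·ω_rod·cosφ = +0.63294 m/s.
|V_P| = √(V_Px² + V_Py²) = 8.1485 m/s.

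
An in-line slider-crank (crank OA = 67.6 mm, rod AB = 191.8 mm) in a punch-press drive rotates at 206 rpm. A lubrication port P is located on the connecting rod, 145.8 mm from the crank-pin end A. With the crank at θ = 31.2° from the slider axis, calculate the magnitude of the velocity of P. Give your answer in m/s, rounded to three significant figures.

0.978

ω = 21.57 rad/s.  Crank-pin speed |V_A| = rω = 1.4583 m/s, perpendicular to OA.
Rod angle: sinφ = −(r/L) sinθ ⇒ φ = -10.520°; ω_rod = −rω cosθ/√(L²−r²sin²θ) = -6.6147 rad/s.
V_P = V_A + ω_rod × AP, with AP = 0.1458 m along the rod.
Components: V_Px = −rω sinθ − a·ω_rod·sinφ = -0.93151 m/s;  V_Py = rω cosθ + a·ω_rod·cosφ = +0.29916 m/s.
|V_P| = √(V_Px² + V_Py²) = 0.97837 m/s.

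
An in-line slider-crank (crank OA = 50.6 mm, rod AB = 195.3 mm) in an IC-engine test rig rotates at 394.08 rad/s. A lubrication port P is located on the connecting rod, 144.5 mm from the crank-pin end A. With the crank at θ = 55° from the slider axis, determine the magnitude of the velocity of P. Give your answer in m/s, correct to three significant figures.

18.4

ω = 394.1 rad/s.  Crank-pin speed |V_A| = rω = 19.94 m/s, perpendicular to OA.
Rod angle: sinφ = −(r/L) sinθ ⇒ φ = -12.253°; ω_rod = −rω cosθ/√(L²−r²sin²θ) = -59.928 rad/s.
V_P = V_A + ω_rod × AP, with AP = 0.1445 m along the rod.
Components: V_Px = −rω sinθ − a·ω_rod·sinφ = -18.172 m/s;  V_Py = rω cosθ + a·ω_rod·cosφ = +2.975 m/s.
|V_P| = √(V_Px² + V_Py²) = 18.414 m/s.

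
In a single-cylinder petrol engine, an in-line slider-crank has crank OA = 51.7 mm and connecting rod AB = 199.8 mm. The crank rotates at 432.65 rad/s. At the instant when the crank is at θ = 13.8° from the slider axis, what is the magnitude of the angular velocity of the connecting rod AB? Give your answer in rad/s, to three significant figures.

ω = 432.6 rad/s
The rod makes angle φ with the slider axis where L sinφ = r sinθ; differentiating, L cosφ·φ̇ = r ω cosθ.
L cosφ = √(L² − r² sin²θ) = 0.19942 m.
|ω_rod| = r ω |cosθ| / √(L² − r² sin²θ) = 0.0517·432.6·0.97113/0.19942 = 108.93 rad/s.

109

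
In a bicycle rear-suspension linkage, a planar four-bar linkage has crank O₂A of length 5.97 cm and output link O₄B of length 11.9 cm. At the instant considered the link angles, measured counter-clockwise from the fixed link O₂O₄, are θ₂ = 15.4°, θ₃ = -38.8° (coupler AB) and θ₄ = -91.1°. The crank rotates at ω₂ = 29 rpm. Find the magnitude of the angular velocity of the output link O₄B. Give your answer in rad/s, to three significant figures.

ω₂ = 3.037 rad/s (from 29 rpm).
Differentiating the loop-closure r₂e^{iθ₂}+r₃e^{iθ₃}=r₁+r₄e^{iθ₄} gives r₂ω₂e^{iθ₂}+r₃ω₃e^{iθ₃}=r₄ω₄e^{iθ₄}.
Eliminating the other unknown: ω₄ = r₂ω₂ sin(θ₂−θ₃) / [r₄ sin(θ₄−θ₃)].
Numerator sine = +0.81106; denominator sine = -0.79122.
Result = 0.0597·3.037·(+0.81106) / (0.119·(-0.79122)) = -1.5617 rad/s; magnitude 1.5617 rad/s.

1.56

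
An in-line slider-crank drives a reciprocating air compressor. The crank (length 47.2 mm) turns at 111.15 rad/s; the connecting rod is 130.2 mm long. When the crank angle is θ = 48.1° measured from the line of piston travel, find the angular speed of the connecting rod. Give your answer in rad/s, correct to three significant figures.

27.9

ω = 111.2 rad/s
The rod makes angle φ with the slider axis where L sinφ = r sinθ; differentiating, L cosφ·φ̇ = r ω cosθ.
L cosφ = √(L² − r² sin²θ) = 0.12537 m.
|ω_rod| = r ω |cosθ| / √(L² − r² sin²θ) = 0.0472·111.2·0.66783/0.12537 = 27.946 rad/s.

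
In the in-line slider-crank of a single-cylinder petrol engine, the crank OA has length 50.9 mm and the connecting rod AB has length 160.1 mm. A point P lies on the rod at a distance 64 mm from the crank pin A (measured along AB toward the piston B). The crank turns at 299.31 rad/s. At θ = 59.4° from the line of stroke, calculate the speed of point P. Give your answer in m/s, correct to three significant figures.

14.7

ω = 299.3 rad/s.  Crank-pin speed |V_A| = rω = 15.235 m/s, perpendicular to OA.
Rod angle: sinφ = −(r/L) sinθ ⇒ φ = -15.882°; ω_rod = −rω cosθ/√(L²−r²sin²θ) = -50.362 rad/s.
V_P = V_A + ω_rod × AP, with AP = 0.064 m along the rod.
Components: V_Px = −rω sinθ − a·ω_rod·sinφ = -13.995 m/s;  V_Py = rω cosθ + a·ω_rod·cosφ = +4.655 m/s.
|V_P| = √(V_Px² + V_Py²) = 14.749 m/s.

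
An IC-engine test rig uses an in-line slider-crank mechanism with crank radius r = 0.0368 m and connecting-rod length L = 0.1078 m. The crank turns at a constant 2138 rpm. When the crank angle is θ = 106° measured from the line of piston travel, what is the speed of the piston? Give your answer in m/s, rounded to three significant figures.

ω = 2π·2138/60 = 223.9 rad/s
For an in-line slider-crank, x = r cosθ + √(L² − r² sin²θ), so v = −rω sinθ·[1 + r cosθ/√(L² − r² sin²θ)].
With r = 0.0368 m, L = 0.1078 m, θ = 106°: √(L² − r² sin²θ) = 0.10183 m.
v = −0.0368·223.9·0.96126·[1 + 0.0368·-0.27564/0.10183] = -7.1311 m/s.
|v| = 7.1311 m/s.

7.13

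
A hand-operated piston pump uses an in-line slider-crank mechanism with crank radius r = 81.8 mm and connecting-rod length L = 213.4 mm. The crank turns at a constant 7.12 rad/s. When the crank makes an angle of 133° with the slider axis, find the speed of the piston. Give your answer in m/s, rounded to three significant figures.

0.310

ω = 7.12 rad/s
For an in-line slider-crank, x = r cosθ + √(L² − r² sin²θ), so v = −rω sinθ·[1 + r cosθ/√(L² − r² sin²θ)].
With r = 0.0818 m, L = 0.2134 m, θ = 133°: √(L² − r² sin²θ) = 0.20484 m.
v = −0.0818·7.12·0.73135·[1 + 0.0818·-0.68200/0.20484] = -0.30995 m/s.
|v| = 0.30995 m/s.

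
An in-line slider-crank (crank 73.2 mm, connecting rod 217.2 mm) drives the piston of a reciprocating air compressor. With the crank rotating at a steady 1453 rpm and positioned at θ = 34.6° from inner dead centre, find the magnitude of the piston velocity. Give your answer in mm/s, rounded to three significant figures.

ω = 2π·1453/60 = 152.2 rad/s
For an in-line slider-crank, x = r cosθ + √(L² − r² sin²θ), so v = −rω sinθ·[1 + r cosθ/√(L² − r² sin²θ)].
With r = 0.0732 m, L = 0.2172 m, θ = 34.6°: √(L² − r² sin²θ) = 0.21319 m.
v = −0.0732·152.2·0.56784·[1 + 0.0732·0.82314/0.21319] = -8.1122 m/s.
|v| = 8.1122 m/s = 8112.2 mm/s.

8110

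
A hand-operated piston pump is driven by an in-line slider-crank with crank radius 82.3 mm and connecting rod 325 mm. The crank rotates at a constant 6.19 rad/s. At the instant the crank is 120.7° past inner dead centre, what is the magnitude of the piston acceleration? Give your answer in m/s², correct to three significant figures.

ω = 6.19 rad/s
x(θ) = r cosθ + √(L² − r² sin²θ); with ω constant, a = ω²·d²x/dθ².
d²x/dθ² = −r cosθ − r²(cos2θ)/√u − r⁴ sin²2θ/(4u^{3/2}),  u = L² − r² sin²θ = 0.100617 m².
Substituting r = 0.0823 m, L = 0.325 m, θ = 120.7°: d²x/dθ² = +0.051962 m.
a = ω²·d²x/dθ² = (6.19)²·(+0.051962) = +1.991 m/s²;  |a| = 1.991 m/s².

1.99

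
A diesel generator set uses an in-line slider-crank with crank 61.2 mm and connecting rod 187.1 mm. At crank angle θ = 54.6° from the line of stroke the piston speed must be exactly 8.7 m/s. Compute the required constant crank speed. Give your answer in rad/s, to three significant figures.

For an in-line slider-crank, |v_piston| = rω|sinθ|·[1 + r cosθ/√(L² − r² sin²θ)].
With r = 0.0612 m, L = 0.1871 m, θ = 54.6°: the bracketed kinematic factor |dx/dθ| = 0.059693 m.
ω = v/|dx/dθ| = 8.7/0.059693 = 145.75 rad/s.

146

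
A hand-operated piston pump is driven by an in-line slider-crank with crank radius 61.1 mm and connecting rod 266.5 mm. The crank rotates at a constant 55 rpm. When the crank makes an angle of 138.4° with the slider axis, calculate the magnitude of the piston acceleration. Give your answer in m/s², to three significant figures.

ω = 2π·55/60 = 5.76 rad/s
x(θ) = r cosθ + √(L² − r² sin²θ); with ω constant, a = ω²·d²x/dθ².
d²x/dθ² = −r cosθ − r²(cos2θ)/√u − r⁴ sin²2θ/(4u^{3/2}),  u = L² − r² sin²θ = 0.0693767 m².
Substituting r = 0.0611 m, L = 0.2665 m, θ = 138.4°: d²x/dθ² = +0.043824 m.
a = ω²·d²x/dθ² = (5.76)²·(+0.043824) = +1.4538 m/s²;  |a| = 1.4538 m/s².

1.45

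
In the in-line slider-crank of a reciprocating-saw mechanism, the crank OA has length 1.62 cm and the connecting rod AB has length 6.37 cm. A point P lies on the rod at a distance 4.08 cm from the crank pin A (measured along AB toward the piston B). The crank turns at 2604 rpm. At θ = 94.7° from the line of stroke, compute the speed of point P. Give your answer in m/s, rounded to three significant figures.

4.34

ω = 272.7 rad/s.  Crank-pin speed |V_A| = rω = 4.4176 m/s, perpendicular to OA.
Rod angle: sinφ = −(r/L) sinθ ⇒ φ = -14.682°; ω_rod = −rω cosθ/√(L²−r²sin²θ) = +5.8742 rad/s.
V_P = V_A + ω_rod × AP, with AP = 0.0408 m along the rod.
Components: V_Px = −rω sinθ − a·ω_rod·sinφ = -4.342 m/s;  V_Py = rω cosθ + a·ω_rod·cosφ = -0.13013 m/s.
|V_P| = √(V_Px² + V_Py²) = 4.3439 m/s.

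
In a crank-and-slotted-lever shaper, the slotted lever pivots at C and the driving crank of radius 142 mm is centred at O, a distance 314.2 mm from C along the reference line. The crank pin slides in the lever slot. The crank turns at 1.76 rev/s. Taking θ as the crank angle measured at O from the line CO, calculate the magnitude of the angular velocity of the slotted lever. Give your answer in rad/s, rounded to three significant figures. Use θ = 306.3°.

3.00

ω = 11.06 rad/s (from 1.76 rev/s).
Crank pin A relative to C: A = (d + r cosθ, r sinθ); lever angle φ = atan2(r sinθ, d + r cosθ).
Differentiating tanφ: φ̇ = rω(d cosθ + r)/(d² + r² + 2dr cosθ).
d² + r² + 2dr cosθ = |CA|² = 0.171713 m²;  d cosθ + r = +0.32801 m.
|ω_lever| = |0.142·11.06·+0.32801| / 0.171713 = 2.9996 rad/s.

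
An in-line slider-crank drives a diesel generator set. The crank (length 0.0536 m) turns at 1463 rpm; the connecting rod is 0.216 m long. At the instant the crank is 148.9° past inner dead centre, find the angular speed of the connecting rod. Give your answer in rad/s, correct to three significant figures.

ω = 153.2 rad/s (converted from 1463 rpm).
The rod makes angle φ with the slider axis where L sinφ = r sinθ; differentiating, L cosφ·φ̇ = r ω cosθ.
L cosφ = √(L² − r² sin²θ) = 0.21422 m.
|ω_rod| = r ω |cosθ| / √(L² − r² sin²θ) = 0.0536·153.2·0.85627/0.21422 = 32.824 rad/s.

32.8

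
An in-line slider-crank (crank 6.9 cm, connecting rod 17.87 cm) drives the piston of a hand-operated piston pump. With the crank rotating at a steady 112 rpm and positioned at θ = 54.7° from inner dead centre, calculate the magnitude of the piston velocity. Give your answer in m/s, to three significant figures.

ω = 2π·112/60 = 11.73 rad/s
For an in-line slider-crank, x = r cosθ + √(L² − r² sin²θ), so v = −rω sinθ·[1 + r cosθ/√(L² − r² sin²θ)].
With r = 0.069 m, L = 0.1787 m, θ = 54.7°: √(L² − r² sin²θ) = 0.1696 m.
v = −0.069·11.73·0.81614·[1 + 0.069·0.57786/0.1696] = -0.81576 m/s.
|v| = 0.81576 m/s.

0.816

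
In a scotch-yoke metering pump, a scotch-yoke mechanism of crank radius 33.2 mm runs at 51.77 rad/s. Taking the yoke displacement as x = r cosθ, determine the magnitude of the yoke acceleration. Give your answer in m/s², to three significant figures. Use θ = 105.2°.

ω = 51.77 rad/s
x = r cosθ ⇒ ẍ = −rω² cosθ (ω constant).
|a| = rω²|cosθ| = 0.0332·(51.77)²·|cos 105.2°| = 23.33 m/s².

23.3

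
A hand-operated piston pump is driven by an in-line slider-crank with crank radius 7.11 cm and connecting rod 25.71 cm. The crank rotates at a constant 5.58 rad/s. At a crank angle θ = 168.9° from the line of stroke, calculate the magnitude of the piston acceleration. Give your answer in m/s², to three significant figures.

ω = 5.58 rad/s
x(θ) = r cosθ + √(L² − r² sin²θ); with ω constant, a = ω²·d²x/dθ².
d²x/dθ² = −r cosθ − r²(cos2θ)/√u − r⁴ sin²2θ/(4u^{3/2}),  u = L² − r² sin²θ = 0.065913 m².
Substituting r = 0.0711 m, L = 0.2571 m, θ = 168.9°: d²x/dθ² = +0.051485 m.
a = ω²·d²x/dθ² = (5.58)²·(+0.051485) = +1.6031 m/s²;  |a| = 1.6031 m/s².

1.60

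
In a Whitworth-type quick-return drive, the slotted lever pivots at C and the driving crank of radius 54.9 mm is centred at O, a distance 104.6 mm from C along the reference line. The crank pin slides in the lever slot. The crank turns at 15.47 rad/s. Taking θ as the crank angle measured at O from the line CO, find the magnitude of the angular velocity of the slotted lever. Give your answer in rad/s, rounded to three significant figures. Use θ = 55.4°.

4.74

ω = 15.47 rad/s
Crank pin A relative to C: A = (d + r cosθ, r sinθ); lever angle φ = atan2(r sinθ, d + r cosθ).
Differentiating tanφ: φ̇ = rω(d cosθ + r)/(d² + r² + 2dr cosθ).
d² + r² + 2dr cosθ = |CA|² = 0.0204769 m²;  d cosθ + r = +0.1143 m.
|ω_lever| = |0.0549·15.47·+0.1143| / 0.0204769 = 4.7406 rad/s.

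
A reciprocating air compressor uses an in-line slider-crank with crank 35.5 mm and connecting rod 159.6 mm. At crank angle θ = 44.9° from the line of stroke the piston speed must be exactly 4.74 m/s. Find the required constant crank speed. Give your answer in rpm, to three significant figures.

For an in-line slider-crank, |v_piston| = rω|sinθ|·[1 + r cosθ/√(L² − r² sin²θ)].
With r = 0.0355 m, L = 0.1596 m, θ = 44.9°: the bracketed kinematic factor |dx/dθ| = 0.029056 m.
ω = v/|dx/dθ| = 4.74/0.029056 = 163.13 rad/s.
N = 60ω/(2π) = 1557.8 rpm.

1560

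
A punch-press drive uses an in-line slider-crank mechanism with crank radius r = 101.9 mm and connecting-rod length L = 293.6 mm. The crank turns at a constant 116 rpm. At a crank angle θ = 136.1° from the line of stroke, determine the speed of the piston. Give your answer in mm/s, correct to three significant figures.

637

ω = 2π·116/60 = 12.15 rad/s
For an in-line slider-crank, x = r cosθ + √(L² − r² sin²θ), so v = −rω sinθ·[1 + r cosθ/√(L² − r² sin²θ)].
With r = 0.1019 m, L = 0.2936 m, θ = 136.1°: √(L² − r² sin²θ) = 0.28497 m.
v = −0.1019·12.15·0.69340·[1 + 0.1019·-0.72055/0.28497] = -0.63716 m/s.
|v| = 0.63716 m/s = 637.16 mm/s.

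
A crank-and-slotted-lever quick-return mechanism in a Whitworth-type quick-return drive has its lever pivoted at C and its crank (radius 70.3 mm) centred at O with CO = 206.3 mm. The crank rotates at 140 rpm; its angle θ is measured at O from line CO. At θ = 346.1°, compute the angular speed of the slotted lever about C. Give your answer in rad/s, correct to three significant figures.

ω = 14.66 rad/s (from 140 rpm).
Crank pin A relative to C: A = (d + r cosθ, r sinθ); lever angle φ = atan2(r sinθ, d + r cosθ).
Differentiating tanφ: φ̇ = rω(d cosθ + r)/(d² + r² + 2dr cosθ).
d² + r² + 2dr cosθ = |CA|² = 0.0756582 m²;  d cosθ + r = +0.27056 m.
|ω_lever| = |0.0703·14.66·+0.27056| / 0.0756582 = 3.6857 rad/s.

3.69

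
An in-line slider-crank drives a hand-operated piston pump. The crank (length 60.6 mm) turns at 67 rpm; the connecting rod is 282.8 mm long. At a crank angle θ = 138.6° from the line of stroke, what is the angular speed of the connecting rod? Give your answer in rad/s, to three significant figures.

ω = 7.016 rad/s (converted from 67 rpm).
The rod makes angle φ with the slider axis where L sinφ = r sinθ; differentiating, L cosφ·φ̇ = r ω cosθ.
L cosφ = √(L² − r² sin²θ) = 0.27995 m.
|ω_rod| = r ω |cosθ| / √(L² − r² sin²θ) = 0.0606·7.016·0.75011/0.27995 = 1.1393 rad/s.

1.14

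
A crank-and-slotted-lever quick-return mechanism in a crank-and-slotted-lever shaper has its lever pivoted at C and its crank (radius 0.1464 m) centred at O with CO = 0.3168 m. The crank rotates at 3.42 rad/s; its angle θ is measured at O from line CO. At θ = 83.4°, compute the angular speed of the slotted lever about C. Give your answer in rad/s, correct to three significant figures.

ω = 3.42 rad/s
Crank pin A relative to C: A = (d + r cosθ, r sinθ); lever angle φ = atan2(r sinθ, d + r cosθ).
Differentiating tanφ: φ̇ = rω(d cosθ + r)/(d² + r² + 2dr cosθ).
d² + r² + 2dr cosθ = |CA|² = 0.132457 m²;  d cosθ + r = +0.18281 m.
|ω_lever| = |0.1464·3.42·+0.18281| / 0.132457 = 0.69103 rad/s.

0.691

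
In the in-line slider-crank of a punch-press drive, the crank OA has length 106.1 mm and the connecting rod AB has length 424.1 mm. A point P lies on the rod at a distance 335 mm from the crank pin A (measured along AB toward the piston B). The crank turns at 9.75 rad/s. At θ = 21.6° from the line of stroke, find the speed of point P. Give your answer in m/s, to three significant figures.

0.494

ω = 9.75 rad/s.  Crank-pin speed |V_A| = rω = 1.0345 m/s, perpendicular to OA.
Rod angle: sinφ = −(r/L) sinθ ⇒ φ = -5.284°; ω_rod = −rω cosθ/√(L²−r²sin²θ) = -2.2776 rad/s.
V_P = V_A + ω_rod × AP, with AP = 0.335 m along the rod.
Components: V_Px = −rω sinθ − a·ω_rod·sinφ = -0.45109 m/s;  V_Py = rω cosθ + a·ω_rod·cosφ = +0.20207 m/s.
|V_P| = √(V_Px² + V_Py²) = 0.49428 m/s.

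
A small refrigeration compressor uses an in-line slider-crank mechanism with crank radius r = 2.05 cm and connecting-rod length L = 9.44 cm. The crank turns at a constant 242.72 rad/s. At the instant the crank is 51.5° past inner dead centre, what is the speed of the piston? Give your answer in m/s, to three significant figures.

ω = 242.7 rad/s
For an in-line slider-crank, x = r cosθ + √(L² − r² sin²θ), so v = −rω sinθ·[1 + r cosθ/√(L² − r² sin²θ)].
With r = 0.0205 m, L = 0.0944 m, θ = 51.5°: √(L² − r² sin²θ) = 0.093027 m.
v = −0.0205·242.7·0.78261·[1 + 0.0205·0.62251/0.093027] = -4.4283 m/s.
|v| = 4.4283 m/s.

4.43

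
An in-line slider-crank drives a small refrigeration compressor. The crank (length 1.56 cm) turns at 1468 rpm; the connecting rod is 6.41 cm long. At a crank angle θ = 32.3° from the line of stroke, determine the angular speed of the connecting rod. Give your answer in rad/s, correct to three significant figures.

ω = 153.7 rad/s (converted from 1468 rpm).
The rod makes angle φ with the slider axis where L sinφ = r sinθ; differentiating, L cosφ·φ̇ = r ω cosθ.
L cosφ = √(L² − r² sin²θ) = 0.063556 m.
|ω_rod| = r ω |cosθ| / √(L² − r² sin²θ) = 0.0156·153.7·0.84526/0.063556 = 31.895 rad/s.

31.9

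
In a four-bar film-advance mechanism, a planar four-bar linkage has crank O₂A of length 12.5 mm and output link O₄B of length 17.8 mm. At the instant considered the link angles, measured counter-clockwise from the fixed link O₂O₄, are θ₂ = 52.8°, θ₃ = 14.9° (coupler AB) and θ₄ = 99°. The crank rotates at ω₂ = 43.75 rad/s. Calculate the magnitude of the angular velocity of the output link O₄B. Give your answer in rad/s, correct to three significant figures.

ω₂ = 43.75 rad/s
Differentiating the loop-closure r₂e^{iθ₂}+r₃e^{iθ₃}=r₁+r₄e^{iθ₄} gives r₂ω₂e^{iθ₂}+r₃ω₃e^{iθ₃}=r₄ω₄e^{iθ₄}.
Eliminating the other unknown: ω₄ = r₂ω₂ sin(θ₂−θ₃) / [r₄ sin(θ₄−θ₃)].
Numerator sine = +0.61429; denominator sine = +0.99470.
Result = 0.0125·43.75·(+0.61429) / (0.0178·(+0.99470)) = +18.973 rad/s; magnitude 18.973 rad/s.

19.0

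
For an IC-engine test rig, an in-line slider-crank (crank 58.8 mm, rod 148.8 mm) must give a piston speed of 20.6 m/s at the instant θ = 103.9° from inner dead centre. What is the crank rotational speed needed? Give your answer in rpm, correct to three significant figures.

3840

For an in-line slider-crank, |v_piston| = rω|sinθ|·[1 + r cosθ/√(L² − r² sin²θ)].
With r = 0.0588 m, L = 0.1488 m, θ = 103.9°: the bracketed kinematic factor |dx/dθ| = 0.051211 m.
ω = v/|dx/dθ| = 20.6/0.051211 = 402.26 rad/s.
N = 60ω/(2π) = 3841.3 rpm.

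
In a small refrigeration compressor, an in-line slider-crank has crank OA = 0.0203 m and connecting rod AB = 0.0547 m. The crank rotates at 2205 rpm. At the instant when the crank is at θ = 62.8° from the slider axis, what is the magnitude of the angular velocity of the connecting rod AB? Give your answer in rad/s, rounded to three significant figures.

ω = 230.9 rad/s (converted from 2205 rpm).
The rod makes angle φ with the slider axis where L sinφ = r sinθ; differentiating, L cosφ·φ̇ = r ω cosθ.
L cosφ = √(L² − r² sin²θ) = 0.051634 m.
|ω_rod| = r ω |cosθ| / √(L² − r² sin²θ) = 0.0203·230.9·0.45710/0.051634 = 41.496 rad/s.

41.5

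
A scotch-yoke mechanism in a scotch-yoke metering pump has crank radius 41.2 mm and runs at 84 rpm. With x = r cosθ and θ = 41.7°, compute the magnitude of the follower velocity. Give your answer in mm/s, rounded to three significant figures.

241

ω = 8.796 rad/s (from 84 rpm).
x = r cosθ ⇒ ẋ = −rω sinθ.
|v| = rω|sinθ| = 0.0412·8.796·|sin 41.7°| = 0.24109 m/s = 241.09 mm/s.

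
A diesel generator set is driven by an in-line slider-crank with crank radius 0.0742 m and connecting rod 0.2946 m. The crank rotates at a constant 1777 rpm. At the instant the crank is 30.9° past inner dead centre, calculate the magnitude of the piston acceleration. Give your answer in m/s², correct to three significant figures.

ω = 2π·1777/60 = 186.1 rad/s
x(θ) = r cosθ + √(L² − r² sin²θ); with ω constant, a = ω²·d²x/dθ².
d²x/dθ² = −r cosθ − r²(cos2θ)/√u − r⁴ sin²2θ/(4u^{3/2}),  u = L² − r² sin²θ = 0.0853372 m².
Substituting r = 0.0742 m, L = 0.2946 m, θ = 30.9°: d²x/dθ² = -0.072811 m.
a = ω²·d²x/dθ² = (186.1)²·(-0.072811) = -2521.3 m/s²;  |a| = 2521.3 m/s².

2520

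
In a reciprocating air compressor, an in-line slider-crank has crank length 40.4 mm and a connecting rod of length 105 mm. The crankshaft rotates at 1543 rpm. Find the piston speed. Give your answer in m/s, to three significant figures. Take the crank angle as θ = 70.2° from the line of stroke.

7.00

ω = 2π·1543/60 = 161.6 rad/s
For an in-line slider-crank, x = r cosθ + √(L² − r² sin²θ), so v = −rω sinθ·[1 + r cosθ/√(L² − r² sin²θ)].
With r = 0.0404 m, L = 0.105 m, θ = 70.2°: √(L² − r² sin²θ) = 0.097878 m.
v = −0.0404·161.6·0.94088·[1 + 0.0404·0.33874/0.097878] = -7.0008 m/s.
|v| = 7.0008 m/s.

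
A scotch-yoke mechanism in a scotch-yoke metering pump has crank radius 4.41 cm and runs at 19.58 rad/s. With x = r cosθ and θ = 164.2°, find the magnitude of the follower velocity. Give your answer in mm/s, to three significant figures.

235

ω = 19.58 rad/s
x = r cosθ ⇒ ẋ = −rω sinθ.
|v| = rω|sinθ| = 0.0441·19.58·|sin 164.2°| = 0.23511 m/s = 235.11 mm/s.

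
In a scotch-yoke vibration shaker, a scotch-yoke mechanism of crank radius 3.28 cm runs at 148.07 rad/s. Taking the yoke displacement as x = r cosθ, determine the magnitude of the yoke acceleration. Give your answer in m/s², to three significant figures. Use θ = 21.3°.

670

ω = 148.1 rad/s
x = r cosθ ⇒ ẍ = −rω² cosθ (ω constant).
|a| = rω²|cosθ| = 0.0328·(148.1)²·|cos 21.3°| = 670.01 m/s².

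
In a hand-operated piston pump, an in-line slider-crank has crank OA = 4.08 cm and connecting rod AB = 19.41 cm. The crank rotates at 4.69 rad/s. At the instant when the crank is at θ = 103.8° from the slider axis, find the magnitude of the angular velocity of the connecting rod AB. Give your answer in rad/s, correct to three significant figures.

ω = 4.69 rad/s
The rod makes angle φ with the slider axis where L sinφ = r sinθ; differentiating, L cosφ·φ̇ = r ω cosθ.
L cosφ = √(L² − r² sin²θ) = 0.19001 m.
|ω_rod| = r ω |cosθ| / √(L² − r² sin²θ) = 0.0408·4.69·0.23853/0.19001 = 0.24021 rad/s.

0.240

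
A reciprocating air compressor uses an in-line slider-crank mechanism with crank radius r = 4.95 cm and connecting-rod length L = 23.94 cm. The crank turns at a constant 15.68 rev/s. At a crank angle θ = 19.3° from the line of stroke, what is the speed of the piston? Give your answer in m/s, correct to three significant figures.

ω = 2π·15.7 = 98.52 rad/s
For an in-line slider-crank, x = r cosθ + √(L² − r² sin²θ), so v = −rω sinθ·[1 + r cosθ/√(L² − r² sin²θ)].
With r = 0.0495 m, L = 0.2394 m, θ = 19.3°: √(L² − r² sin²θ) = 0.23884 m.
v = −0.0495·98.52·0.33051·[1 + 0.0495·0.94380/0.23884] = -1.9271 m/s.
|v| = 1.9271 m/s.

1.93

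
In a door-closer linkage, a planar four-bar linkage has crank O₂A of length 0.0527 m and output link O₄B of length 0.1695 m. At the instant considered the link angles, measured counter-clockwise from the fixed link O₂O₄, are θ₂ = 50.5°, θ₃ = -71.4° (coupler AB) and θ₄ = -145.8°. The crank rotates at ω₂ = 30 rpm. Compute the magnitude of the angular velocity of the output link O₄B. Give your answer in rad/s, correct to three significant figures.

ω₂ = 3.142 rad/s (from 30 rpm).
Differentiating the loop-closure r₂e^{iθ₂}+r₃e^{iθ₃}=r₁+r₄e^{iθ₄} gives r₂ω₂e^{iθ₂}+r₃ω₃e^{iθ₃}=r₄ω₄e^{iθ₄}.
Eliminating the other unknown: ω₄ = r₂ω₂ sin(θ₂−θ₃) / [r₄ sin(θ₄−θ₃)].
Numerator sine = +0.84897; denominator sine = -0.96316.
Result = 0.0527·3.142·(+0.84897) / (0.1695·(-0.96316)) = -0.86096 rad/s; magnitude 0.86096 rad/s.

0.861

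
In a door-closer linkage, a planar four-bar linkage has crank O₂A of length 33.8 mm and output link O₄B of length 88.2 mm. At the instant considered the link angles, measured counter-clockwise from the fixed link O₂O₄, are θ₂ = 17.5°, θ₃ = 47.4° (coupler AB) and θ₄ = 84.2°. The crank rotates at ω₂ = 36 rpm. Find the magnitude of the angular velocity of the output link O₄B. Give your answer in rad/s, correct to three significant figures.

1.20

ω₂ = 3.77 rad/s (from 36 rpm).
Differentiating the loop-closure r₂e^{iθ₂}+r₃e^{iθ₃}=r₁+r₄e^{iθ₄} gives r₂ω₂e^{iθ₂}+r₃ω₃e^{iθ₃}=r₄ω₄e^{iθ₄}.
Eliminating the other unknown: ω₄ = r₂ω₂ sin(θ₂−θ₃) / [r₄ sin(θ₄−θ₃)].
Numerator sine = -0.49849; denominator sine = +0.59902.
Result = 0.0338·3.77·(-0.49849) / (0.0882·(+0.59902)) = -1.2022 rad/s; magnitude 1.2022 rad/s.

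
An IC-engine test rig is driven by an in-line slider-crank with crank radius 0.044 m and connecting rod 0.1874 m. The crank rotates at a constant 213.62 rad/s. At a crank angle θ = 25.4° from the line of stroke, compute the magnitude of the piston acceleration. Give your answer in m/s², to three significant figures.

2120

ω = 213.6 rad/s
x(θ) = r cosθ + √(L² − r² sin²θ); with ω constant, a = ω²·d²x/dθ².
d²x/dθ² = −r cosθ − r²(cos2θ)/√u − r⁴ sin²2θ/(4u^{3/2}),  u = L² − r² sin²θ = 0.0347626 m².
Substituting r = 0.044 m, L = 0.1874 m, θ = 25.4°: d²x/dθ² = -0.046396 m.
a = ω²·d²x/dθ² = (213.6)²·(-0.046396) = -2117.2 m/s²;  |a| = 2117.2 m/s².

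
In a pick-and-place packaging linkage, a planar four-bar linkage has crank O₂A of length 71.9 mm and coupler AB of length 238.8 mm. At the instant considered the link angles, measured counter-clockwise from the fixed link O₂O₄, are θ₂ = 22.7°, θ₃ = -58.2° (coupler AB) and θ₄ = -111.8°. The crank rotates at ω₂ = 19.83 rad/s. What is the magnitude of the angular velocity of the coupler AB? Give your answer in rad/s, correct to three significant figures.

5.29

ω₂ = 19.83 rad/s
Differentiating the loop-closure r₂e^{iθ₂}+r₃e^{iθ₃}=r₁+r₄e^{iθ₄} gives r₂ω₂e^{iθ₂}+r₃ω₃e^{iθ₃}=r₄ω₄e^{iθ₄}.
Eliminating the other unknown: ω₃ = r₂ω₂ sin(θ₄−θ₂) / [r₃ sin(θ₃−θ₄)].
Numerator sine = -0.71325; denominator sine = +0.80489.
Result = 0.0719·19.83·(-0.71325) / (0.2388·(+0.80489)) = -5.2908 rad/s; magnitude 5.2908 rad/s.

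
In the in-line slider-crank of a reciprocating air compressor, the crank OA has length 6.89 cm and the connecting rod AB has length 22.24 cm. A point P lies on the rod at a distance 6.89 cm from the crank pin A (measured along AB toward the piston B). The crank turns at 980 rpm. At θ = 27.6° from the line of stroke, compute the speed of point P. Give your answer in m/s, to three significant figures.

ω = 102.6 rad/s.  Crank-pin speed |V_A| = rω = 7.0709 m/s, perpendicular to OA.
Rod angle: sinφ = −(r/L) sinθ ⇒ φ = -8.252°; ω_rod = −rω cosθ/√(L²−r²sin²θ) = -28.47 rad/s.
V_P = V_A + ω_rod × AP, with AP = 0.0689 m along the rod.
Components: V_Px = −rω sinθ − a·ω_rod·sinφ = -3.5575 m/s;  V_Py = rω cosθ + a·ω_rod·cosφ = +4.3249 m/s.
|V_P| = √(V_Px² + V_Py²) = 5.6001 m/s.

5.60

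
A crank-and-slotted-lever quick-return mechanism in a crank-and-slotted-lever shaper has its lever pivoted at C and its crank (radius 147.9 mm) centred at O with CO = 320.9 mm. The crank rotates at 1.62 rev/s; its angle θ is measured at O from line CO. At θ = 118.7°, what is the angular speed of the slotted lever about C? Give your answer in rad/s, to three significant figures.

0.118

ω = 10.18 rad/s (from 1.62 rev/s).
Crank pin A relative to C: A = (d + r cosθ, r sinθ); lever angle φ = atan2(r sinθ, d + r cosθ).
Differentiating tanφ: φ̇ = rω(d cosθ + r)/(d² + r² + 2dr cosθ).
d² + r² + 2dr cosθ = |CA|² = 0.0792673 m²;  d cosθ + r = -0.0062037 m.
|ω_lever| = |0.1479·10.18·-0.0062037| / 0.0792673 = 0.11782 rad/s.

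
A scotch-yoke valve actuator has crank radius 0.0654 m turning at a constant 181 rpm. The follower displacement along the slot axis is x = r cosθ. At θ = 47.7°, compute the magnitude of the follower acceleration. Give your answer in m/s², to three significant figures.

ω = 18.95 rad/s (from 181 rpm).
x = r cosθ ⇒ ẍ = −rω² cosθ (ω constant).
|a| = rω²|cosθ| = 0.0654·(18.95)²·|cos 47.7°| = 15.813 m/s².

15.8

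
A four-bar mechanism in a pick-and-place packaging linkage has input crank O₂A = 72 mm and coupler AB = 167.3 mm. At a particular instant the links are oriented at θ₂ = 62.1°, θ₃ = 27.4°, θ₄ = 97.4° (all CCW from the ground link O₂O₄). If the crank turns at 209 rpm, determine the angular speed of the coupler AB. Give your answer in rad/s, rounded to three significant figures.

ω₂ = 21.89 rad/s (from 209 rpm).
Differentiating the loop-closure r₂e^{iθ₂}+r₃e^{iθ₃}=r₁+r₄e^{iθ₄} gives r₂ω₂e^{iθ₂}+r₃ω₃e^{iθ₃}=r₄ω₄e^{iθ₄}.
Eliminating the other unknown: ω₃ = r₂ω₂ sin(θ₄−θ₂) / [r₃ sin(θ₃−θ₄)].
Numerator sine = +0.57786; denominator sine = -0.93969.
Result = 0.072·21.89·(+0.57786) / (0.1673·(-0.93969)) = -5.7922 rad/s; magnitude 5.7922 rad/s.

5.79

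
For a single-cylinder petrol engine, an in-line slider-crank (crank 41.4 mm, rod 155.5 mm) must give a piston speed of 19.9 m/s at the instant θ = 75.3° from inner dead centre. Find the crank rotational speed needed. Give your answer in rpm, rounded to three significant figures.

4440

For an in-line slider-crank, |v_piston| = rω|sinθ|·[1 + r cosθ/√(L² − r² sin²θ)].
With r = 0.0414 m, L = 0.1555 m, θ = 75.3°: the bracketed kinematic factor |dx/dθ| = 0.042845 m.
ω = v/|dx/dθ| = 19.9/0.042845 = 464.47 rad/s.
N = 60ω/(2π) = 4435.3 rpm.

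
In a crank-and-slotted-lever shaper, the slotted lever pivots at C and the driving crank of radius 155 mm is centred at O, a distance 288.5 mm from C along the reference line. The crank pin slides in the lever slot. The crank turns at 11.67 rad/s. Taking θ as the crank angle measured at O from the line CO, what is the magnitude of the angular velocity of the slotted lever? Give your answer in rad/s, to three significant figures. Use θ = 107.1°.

ω = 11.67 rad/s
Crank pin A relative to C: A = (d + r cosθ, r sinθ); lever angle φ = atan2(r sinθ, d + r cosθ).
Differentiating tanφ: φ̇ = rω(d cosθ + r)/(d² + r² + 2dr cosθ).
d² + r² + 2dr cosθ = |CA|² = 0.0809598 m²;  d cosθ + r = +0.070169 m.
|ω_lever| = |0.155·11.67·+0.070169| / 0.0809598 = 1.5678 rad/s.

1.57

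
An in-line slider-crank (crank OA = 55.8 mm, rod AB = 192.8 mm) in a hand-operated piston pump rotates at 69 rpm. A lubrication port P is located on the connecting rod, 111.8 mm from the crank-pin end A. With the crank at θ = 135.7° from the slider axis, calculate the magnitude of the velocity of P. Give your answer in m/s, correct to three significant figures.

0.275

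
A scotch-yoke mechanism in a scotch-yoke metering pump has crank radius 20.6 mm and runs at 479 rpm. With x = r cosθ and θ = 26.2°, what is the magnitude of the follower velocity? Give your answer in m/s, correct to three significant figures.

0.456

ω = 50.16 rad/s (from 479 rpm).
x = r cosθ ⇒ ẋ = −rω sinθ.
|v| = rω|sinθ| = 0.0206·50.16·|sin 26.2°| = 0.45621 m/s.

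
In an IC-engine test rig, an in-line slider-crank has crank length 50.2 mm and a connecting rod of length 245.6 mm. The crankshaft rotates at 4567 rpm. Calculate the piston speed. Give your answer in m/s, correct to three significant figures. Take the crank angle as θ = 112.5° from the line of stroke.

20.4

ω = 2π·4567/60 = 478.3 rad/s
For an in-line slider-crank, x = r cosθ + √(L² − r² sin²θ), so v = −rω sinθ·[1 + r cosθ/√(L² − r² sin²θ)].
With r = 0.0502 m, L = 0.2456 m, θ = 112.5°: √(L² − r² sin²θ) = 0.24118 m.
v = −0.0502·478.3·0.92388·[1 + 0.0502·-0.38268/0.24118] = -20.414 m/s.
|v| = 20.414 m/s.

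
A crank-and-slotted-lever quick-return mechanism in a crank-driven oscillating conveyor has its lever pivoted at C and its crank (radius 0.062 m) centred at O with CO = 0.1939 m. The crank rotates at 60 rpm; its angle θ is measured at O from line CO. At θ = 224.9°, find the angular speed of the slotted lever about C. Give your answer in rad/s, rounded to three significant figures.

ω = 6.283 rad/s (from 60 rpm).
Crank pin A relative to C: A = (d + r cosθ, r sinθ); lever angle φ = atan2(r sinθ, d + r cosθ).
Differentiating tanφ: φ̇ = rω(d cosθ + r)/(d² + r² + 2dr cosθ).
d² + r² + 2dr cosθ = |CA|² = 0.0244102 m²;  d cosθ + r = -0.075347 m.
|ω_lever| = |0.062·6.283·-0.075347| / 0.0244102 = 1.2025 rad/s.

1.20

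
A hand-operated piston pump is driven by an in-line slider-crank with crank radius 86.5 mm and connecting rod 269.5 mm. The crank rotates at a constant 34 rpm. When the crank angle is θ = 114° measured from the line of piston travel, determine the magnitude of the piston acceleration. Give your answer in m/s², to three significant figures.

0.687

ω = 2π·34/60 = 3.56 rad/s
x(θ) = r cosθ + √(L² − r² sin²θ); with ω constant, a = ω²·d²x/dθ².
d²x/dθ² = −r cosθ − r²(cos2θ)/√u − r⁴ sin²2θ/(4u^{3/2}),  u = L² − r² sin²θ = 0.0663858 m².
Substituting r = 0.0865 m, L = 0.2695 m, θ = 114°: d²x/dθ² = +0.054162 m.
a = ω²·d²x/dθ² = (3.56)²·(+0.054162) = +0.68661 m/s²;  |a| = 0.68661 m/s².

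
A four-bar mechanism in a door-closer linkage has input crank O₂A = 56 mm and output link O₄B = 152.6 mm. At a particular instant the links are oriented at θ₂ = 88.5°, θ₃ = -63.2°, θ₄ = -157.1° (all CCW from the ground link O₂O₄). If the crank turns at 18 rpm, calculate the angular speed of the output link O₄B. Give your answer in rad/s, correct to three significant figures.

0.329

ω₂ = 1.885 rad/s (from 18 rpm).
Differentiating the loop-closure r₂e^{iθ₂}+r₃e^{iθ₃}=r₁+r₄e^{iθ₄} gives r₂ω₂e^{iθ₂}+r₃ω₃e^{iθ₃}=r₄ω₄e^{iθ₄}.
Eliminating the other unknown: ω₄ = r₂ω₂ sin(θ₂−θ₃) / [r₄ sin(θ₄−θ₃)].
Numerator sine = +0.47409; denominator sine = -0.99768.
Result = 0.056·1.885·(+0.47409) / (0.1526·(-0.99768)) = -0.3287 rad/s; magnitude 0.3287 rad/s.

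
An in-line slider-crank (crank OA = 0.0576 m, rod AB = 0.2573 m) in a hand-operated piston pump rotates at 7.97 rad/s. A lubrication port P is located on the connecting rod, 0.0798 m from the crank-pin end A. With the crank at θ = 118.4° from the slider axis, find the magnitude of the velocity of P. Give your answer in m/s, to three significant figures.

0.418

ω = 7.97 rad/s.  Crank-pin speed |V_A| = rω = 0.45907 m/s, perpendicular to OA.
Rod angle: sinφ = −(r/L) sinθ ⇒ φ = -11.357°; ω_rod = −rω cosθ/√(L²−r²sin²θ) = +0.86555 rad/s.
V_P = V_A + ω_rod × AP, with AP = 0.0798 m along the rod.
Components: V_Px = −rω sinθ − a·ω_rod·sinφ = -0.39022 m/s;  V_Py = rω cosθ + a·ω_rod·cosφ = -0.15063 m/s.
|V_P| = √(V_Px² + V_Py²) = 0.41828 m/s.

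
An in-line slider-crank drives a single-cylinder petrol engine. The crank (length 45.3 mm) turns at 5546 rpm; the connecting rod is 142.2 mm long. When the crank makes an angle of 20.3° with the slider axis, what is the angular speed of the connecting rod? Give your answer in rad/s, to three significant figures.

175

ω = 580.8 rad/s (converted from 5546 rpm).
The rod makes angle φ with the slider axis where L sinφ = r sinθ; differentiating, L cosφ·φ̇ = r ω cosθ.
L cosφ = √(L² − r² sin²θ) = 0.14133 m.
|ω_rod| = r ω |cosθ| / √(L² − r² sin²θ) = 0.0453·580.8·0.93789/0.14133 = 174.59 rad/s.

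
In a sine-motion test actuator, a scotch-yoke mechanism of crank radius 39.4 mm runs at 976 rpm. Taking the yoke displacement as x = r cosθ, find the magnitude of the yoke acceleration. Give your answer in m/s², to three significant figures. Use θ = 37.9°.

ω = 102.2 rad/s (from 976 rpm).
x = r cosθ ⇒ ẍ = −rω² cosθ (ω constant).
|a| = rω²|cosθ| = 0.0394·(102.2)²·|cos 37.9°| = 324.77 m/s².

325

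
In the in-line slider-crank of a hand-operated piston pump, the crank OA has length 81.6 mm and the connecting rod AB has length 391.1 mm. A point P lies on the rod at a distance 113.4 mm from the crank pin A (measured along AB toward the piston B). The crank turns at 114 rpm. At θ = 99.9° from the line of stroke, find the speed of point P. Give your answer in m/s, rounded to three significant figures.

0.957

ω = 11.94 rad/s.  Crank-pin speed |V_A| = rω = 0.97415 m/s, perpendicular to OA.
Rod angle: sinφ = −(r/L) sinθ ⇒ φ = -11.861°; ω_rod = −rω cosθ/√(L²−r²sin²θ) = +0.43758 rad/s.
V_P = V_A + ω_rod × AP, with AP = 0.1134 m along the rod.
Components: V_Px = −rω sinθ − a·ω_rod·sinφ = -0.94944 m/s;  V_Py = rω cosθ + a·ω_rod·cosφ = -0.11892 m/s.
|V_P| = √(V_Px² + V_Py²) = 0.95686 m/s.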